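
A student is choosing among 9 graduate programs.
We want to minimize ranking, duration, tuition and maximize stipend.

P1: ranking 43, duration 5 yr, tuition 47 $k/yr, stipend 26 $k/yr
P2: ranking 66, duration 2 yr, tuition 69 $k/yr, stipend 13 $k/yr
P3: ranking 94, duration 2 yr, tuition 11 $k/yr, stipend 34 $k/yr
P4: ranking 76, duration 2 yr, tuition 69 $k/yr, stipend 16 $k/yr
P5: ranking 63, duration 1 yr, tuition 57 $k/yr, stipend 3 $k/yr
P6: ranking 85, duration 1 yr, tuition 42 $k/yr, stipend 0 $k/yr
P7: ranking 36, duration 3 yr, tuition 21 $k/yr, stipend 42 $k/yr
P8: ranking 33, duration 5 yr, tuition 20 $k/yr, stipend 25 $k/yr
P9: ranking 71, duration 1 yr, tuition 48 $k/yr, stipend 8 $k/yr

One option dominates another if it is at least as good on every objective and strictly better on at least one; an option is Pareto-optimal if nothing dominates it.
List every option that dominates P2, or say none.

P1: worse on duration (5 vs 2).
P3: worse on ranking (94 vs 66).
P4: worse on ranking (76 vs 66).
P5: worse on stipend (3 vs 13).
P6: worse on ranking (85 vs 66).
P7: worse on duration (3 vs 2).
P8: worse on duration (5 vs 2).
P9: worse on ranking (71 vs 66).
No option dominates P2.

none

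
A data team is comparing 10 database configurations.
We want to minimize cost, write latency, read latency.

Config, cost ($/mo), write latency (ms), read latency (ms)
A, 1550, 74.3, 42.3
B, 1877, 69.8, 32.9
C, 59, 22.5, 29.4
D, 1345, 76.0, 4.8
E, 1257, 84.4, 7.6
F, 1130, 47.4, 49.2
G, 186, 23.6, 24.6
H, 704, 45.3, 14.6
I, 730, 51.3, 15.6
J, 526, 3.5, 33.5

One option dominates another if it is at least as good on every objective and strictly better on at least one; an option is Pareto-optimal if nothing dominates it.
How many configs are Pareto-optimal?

6

A: dominated by C (cost 59≤1550, write latency 22.5≤74.3, read latency 29.4≤42.3).
B: dominated by C (cost 59≤1877, write latency 22.5≤69.8, read latency 29.4≤32.9).
C: not dominated (best cost).
D: not dominated (best read latency).
E: not dominated.
F: dominated by C (cost 59≤1130, write latency 22.5≤47.4, read latency 29.4≤49.2).
G: not dominated.
H: not dominated.
I: dominated by H (cost 704≤730, write latency 45.3≤51.3, read latency 14.6≤15.6).
J: not dominated (best write latency).
Pareto-optimal: C, D, E, G, H, J → 6.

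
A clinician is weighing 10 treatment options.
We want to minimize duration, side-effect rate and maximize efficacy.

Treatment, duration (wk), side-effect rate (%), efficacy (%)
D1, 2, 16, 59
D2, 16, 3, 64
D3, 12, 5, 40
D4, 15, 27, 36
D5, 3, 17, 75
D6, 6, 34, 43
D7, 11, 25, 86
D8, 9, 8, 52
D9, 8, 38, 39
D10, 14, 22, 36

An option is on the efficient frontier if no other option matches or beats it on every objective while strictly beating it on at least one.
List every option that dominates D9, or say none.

D1: duration 2≤8, side-effect rate 16≤38, efficacy 59≥39 — dominates D9.
D5: duration 3≤8, side-effect rate 17≤38, efficacy 75≥39 — dominates D9.
D6: duration 6≤8, side-effect rate 34≤38, efficacy 43≥39 — dominates D9.
Others (D2, D3, D4, D7, D8, D10) are each worse than D9 on at least one objective.

D1, D5, D6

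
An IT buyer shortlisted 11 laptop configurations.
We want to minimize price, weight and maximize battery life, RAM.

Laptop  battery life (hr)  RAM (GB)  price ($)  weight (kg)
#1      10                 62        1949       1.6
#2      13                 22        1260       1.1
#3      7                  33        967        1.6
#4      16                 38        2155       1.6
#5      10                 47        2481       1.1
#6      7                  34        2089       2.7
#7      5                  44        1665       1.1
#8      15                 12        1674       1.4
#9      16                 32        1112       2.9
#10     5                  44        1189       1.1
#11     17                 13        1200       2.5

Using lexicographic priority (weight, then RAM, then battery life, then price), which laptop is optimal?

First minimize weight: best is 1.1, kept {#2, #5, #7, #10}.
Then maximize RAM: best is 47, kept {#5}.

#5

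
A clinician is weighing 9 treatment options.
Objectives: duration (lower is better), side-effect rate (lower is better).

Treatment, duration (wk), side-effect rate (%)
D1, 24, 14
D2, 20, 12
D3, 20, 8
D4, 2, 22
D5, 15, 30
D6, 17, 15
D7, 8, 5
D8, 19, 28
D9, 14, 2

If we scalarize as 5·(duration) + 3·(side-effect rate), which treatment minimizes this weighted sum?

D7

D1: 5·24 + 3·14 = 162
D2: 5·20 + 3·12 = 136
D3: 5·20 + 3·8 = 124
D4: 5·2 + 3·22 = 76
D5: 5·15 + 3·30 = 165
D6: 5·17 + 3·15 = 130
D7: 5·8 + 3·5 = 55
D8: 5·19 + 3·28 = 179
D9: 5·14 + 3·2 = 76
Lowest: D7 at 55.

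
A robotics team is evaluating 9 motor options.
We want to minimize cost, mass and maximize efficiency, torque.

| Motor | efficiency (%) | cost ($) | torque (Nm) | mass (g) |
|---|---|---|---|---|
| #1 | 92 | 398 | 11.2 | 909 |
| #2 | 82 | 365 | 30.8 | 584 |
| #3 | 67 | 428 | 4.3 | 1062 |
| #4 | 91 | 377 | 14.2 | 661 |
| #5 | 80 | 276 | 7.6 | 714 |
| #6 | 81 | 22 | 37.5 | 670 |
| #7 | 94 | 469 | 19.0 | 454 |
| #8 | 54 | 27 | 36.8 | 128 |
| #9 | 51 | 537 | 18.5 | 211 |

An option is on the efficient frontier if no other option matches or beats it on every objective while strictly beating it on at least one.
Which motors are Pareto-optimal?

#1: not dominated.
#2: not dominated.
#3: dominated by #1 (efficiency 92≥67, cost 398≤428, torque 11.2≥4.3, mass 909≤1062).
#4: not dominated.
#5: dominated by #6 (efficiency 81≥80, cost 22≤276, torque 37.5≥7.6, mass 670≤714).
#6: not dominated (best cost).
#7: not dominated (best efficiency).
#8: not dominated (best mass).
#9: dominated by #8 (efficiency 54≥51, cost 27≤537, torque 36.8≥18.5, mass 128≤211).

#1, #2, #4, #6, #7, #8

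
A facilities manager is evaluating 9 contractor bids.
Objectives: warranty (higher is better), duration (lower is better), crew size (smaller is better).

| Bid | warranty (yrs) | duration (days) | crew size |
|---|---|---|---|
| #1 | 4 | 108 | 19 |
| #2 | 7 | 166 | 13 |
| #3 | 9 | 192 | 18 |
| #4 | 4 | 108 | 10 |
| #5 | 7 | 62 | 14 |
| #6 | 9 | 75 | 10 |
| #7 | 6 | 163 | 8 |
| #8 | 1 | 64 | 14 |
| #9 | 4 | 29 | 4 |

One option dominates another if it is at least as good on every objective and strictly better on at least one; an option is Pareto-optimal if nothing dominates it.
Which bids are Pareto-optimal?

#5, #6, #7, #9

#1: dominated by #4 (warranty 4≥4, duration 108≤108, crew size 10≤19).
#2: dominated by #6 (warranty 9≥7, duration 75≤166, crew size 10≤13).
#3: dominated by #6 (warranty 9≥9, duration 75≤192, crew size 10≤18).
#4: dominated by #6 (warranty 9≥4, duration 75≤108, crew size 10≤10).
#5: not dominated.
#6: not dominated.
#7: not dominated.
#8: dominated by #5 (warranty 7≥1, duration 62≤64, crew size 14≤14).
#9: not dominated (best duration).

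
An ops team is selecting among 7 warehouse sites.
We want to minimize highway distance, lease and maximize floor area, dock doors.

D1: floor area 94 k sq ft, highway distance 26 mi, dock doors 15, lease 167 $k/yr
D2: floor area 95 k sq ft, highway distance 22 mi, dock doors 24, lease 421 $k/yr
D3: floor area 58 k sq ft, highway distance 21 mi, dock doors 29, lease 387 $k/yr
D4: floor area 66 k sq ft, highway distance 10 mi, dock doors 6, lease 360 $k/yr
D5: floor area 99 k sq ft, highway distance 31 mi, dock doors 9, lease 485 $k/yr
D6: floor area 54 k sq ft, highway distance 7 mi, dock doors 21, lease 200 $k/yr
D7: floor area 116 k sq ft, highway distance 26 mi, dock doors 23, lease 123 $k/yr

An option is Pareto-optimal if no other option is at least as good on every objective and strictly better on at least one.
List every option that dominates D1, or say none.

D7

D7: floor area 116≥94, highway distance 26≤26, dock doors 23≥15, lease 123≤167 — dominates D1.
Others (D2, D3, D4, D5, D6) are each worse than D1 on at least one objective.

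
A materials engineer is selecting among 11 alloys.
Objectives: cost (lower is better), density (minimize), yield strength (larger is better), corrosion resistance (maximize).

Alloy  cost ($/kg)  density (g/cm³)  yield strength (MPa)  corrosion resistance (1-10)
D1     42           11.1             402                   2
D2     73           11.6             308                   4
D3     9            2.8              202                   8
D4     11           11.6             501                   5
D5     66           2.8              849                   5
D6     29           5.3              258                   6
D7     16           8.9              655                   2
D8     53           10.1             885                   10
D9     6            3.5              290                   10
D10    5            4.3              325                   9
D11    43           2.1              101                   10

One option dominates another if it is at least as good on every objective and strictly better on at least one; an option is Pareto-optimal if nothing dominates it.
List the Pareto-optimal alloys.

D1: dominated by D7 (cost 16≤42, density 8.9≤11.1, yield strength 655≥402, corrosion resistance 2≥2).
D2: dominated by D4 (cost 11≤73, density 11.6≤11.6, yield strength 501≥308, corrosion resistance 5≥4).
D3: not dominated.
D4: not dominated.
D5: not dominated.
D6: dominated by D9 (cost 6≤29, density 3.5≤5.3, yield strength 290≥258, corrosion resistance 10≥6).
D7: not dominated.
D8: not dominated (best yield strength).
D9: not dominated.
D10: not dominated (best cost).
D11: not dominated (best density).

D3, D4, D5, D7, D8, D9, D10, D11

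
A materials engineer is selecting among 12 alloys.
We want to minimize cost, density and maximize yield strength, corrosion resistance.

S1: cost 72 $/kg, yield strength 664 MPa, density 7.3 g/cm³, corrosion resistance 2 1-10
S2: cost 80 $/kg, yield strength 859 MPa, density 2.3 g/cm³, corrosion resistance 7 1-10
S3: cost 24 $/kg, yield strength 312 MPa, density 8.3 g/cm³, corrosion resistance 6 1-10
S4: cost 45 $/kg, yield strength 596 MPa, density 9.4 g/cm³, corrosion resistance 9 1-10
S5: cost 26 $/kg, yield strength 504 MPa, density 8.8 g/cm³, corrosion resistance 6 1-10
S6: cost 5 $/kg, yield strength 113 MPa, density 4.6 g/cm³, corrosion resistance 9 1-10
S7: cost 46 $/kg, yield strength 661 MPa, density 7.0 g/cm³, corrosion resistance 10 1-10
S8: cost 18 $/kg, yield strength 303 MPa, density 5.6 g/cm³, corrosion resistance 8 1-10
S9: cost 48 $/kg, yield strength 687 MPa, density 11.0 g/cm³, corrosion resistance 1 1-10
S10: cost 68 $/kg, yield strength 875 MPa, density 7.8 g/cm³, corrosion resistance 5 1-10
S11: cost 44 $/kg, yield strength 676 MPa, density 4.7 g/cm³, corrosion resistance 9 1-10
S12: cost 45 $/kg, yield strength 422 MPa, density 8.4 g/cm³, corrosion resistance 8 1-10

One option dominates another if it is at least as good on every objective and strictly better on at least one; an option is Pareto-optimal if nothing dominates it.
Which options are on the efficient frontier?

S1: dominated by S11 (cost 44≤72, yield strength 676≥664, density 4.7≤7.3, corrosion resistance 9≥2).
S2: not dominated (best density).
S3: not dominated.
S4: dominated by S11 (cost 44≤45, yield strength 676≥596, density 4.7≤9.4, corrosion resistance 9≥9).
S5: not dominated.
S6: not dominated (best cost).
S7: not dominated (best corrosion resistance).
S8: not dominated.
S9: not dominated.
S10: not dominated (best yield strength).
S11: not dominated.
S12: dominated by S11 (cost 44≤45, yield strength 676≥422, density 4.7≤8.4, corrosion resistance 9≥8).

S2, S3, S5, S6, S7, S8, S9, S10, S11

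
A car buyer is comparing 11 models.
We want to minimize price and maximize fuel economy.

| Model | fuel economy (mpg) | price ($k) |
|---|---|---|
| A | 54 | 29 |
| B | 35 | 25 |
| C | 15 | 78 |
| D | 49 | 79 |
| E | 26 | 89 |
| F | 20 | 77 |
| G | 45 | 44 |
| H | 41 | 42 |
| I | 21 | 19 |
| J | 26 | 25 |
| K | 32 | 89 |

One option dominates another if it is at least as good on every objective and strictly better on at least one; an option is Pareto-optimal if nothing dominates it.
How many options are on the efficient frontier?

3

A: not dominated (best fuel economy).
B: not dominated.
C: dominated by A (fuel economy 54≥15, price 29≤78).
D: dominated by A (fuel economy 54≥49, price 29≤79).
E: dominated by A (fuel economy 54≥26, price 29≤89).
F: dominated by A (fuel economy 54≥20, price 29≤77).
G: dominated by A (fuel economy 54≥45, price 29≤44).
H: dominated by A (fuel economy 54≥41, price 29≤42).
I: not dominated (best price).
J: dominated by B (fuel economy 35≥26, price 25≤25).
K: dominated by A (fuel economy 54≥32, price 29≤89).
Pareto-optimal: A, B, I → 3.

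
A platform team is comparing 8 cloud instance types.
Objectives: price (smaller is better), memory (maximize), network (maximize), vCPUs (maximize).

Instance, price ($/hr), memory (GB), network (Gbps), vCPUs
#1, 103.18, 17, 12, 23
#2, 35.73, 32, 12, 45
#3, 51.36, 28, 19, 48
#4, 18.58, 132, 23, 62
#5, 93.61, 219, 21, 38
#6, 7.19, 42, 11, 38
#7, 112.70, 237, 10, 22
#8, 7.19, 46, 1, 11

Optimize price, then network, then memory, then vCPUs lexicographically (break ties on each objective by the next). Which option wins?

#6

First minimize price: best is 7.19, kept {#6, #8}.
Then maximize network: best is 11, kept {#6}.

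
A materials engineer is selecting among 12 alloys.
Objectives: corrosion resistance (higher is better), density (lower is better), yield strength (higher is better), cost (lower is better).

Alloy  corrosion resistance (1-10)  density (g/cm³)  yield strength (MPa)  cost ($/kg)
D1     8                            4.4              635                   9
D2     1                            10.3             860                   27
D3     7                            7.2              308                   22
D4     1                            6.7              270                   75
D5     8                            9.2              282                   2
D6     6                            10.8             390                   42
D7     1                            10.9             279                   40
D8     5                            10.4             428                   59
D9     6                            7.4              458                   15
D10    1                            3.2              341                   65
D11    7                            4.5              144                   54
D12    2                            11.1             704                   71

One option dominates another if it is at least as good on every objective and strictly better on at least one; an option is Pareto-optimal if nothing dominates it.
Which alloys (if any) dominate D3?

D1

D1: corrosion resistance 8≥7, density 4.4≤7.2, yield strength 635≥308, cost 9≤22 — dominates D3.
Others (D2, D4, D5, D6, D7, D8, D9, D10, D11, D12) are each worse than D3 on at least one objective.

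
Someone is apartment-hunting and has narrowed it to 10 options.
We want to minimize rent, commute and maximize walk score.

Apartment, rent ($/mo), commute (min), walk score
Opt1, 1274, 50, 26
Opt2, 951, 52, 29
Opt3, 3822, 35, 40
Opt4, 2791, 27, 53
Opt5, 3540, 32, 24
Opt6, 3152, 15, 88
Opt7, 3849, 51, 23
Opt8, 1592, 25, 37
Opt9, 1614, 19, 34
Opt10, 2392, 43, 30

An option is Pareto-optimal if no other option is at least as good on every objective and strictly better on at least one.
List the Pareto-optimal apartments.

Opt1, Opt2, Opt4, Opt6, Opt8, Opt9

Opt1: not dominated.
Opt2: not dominated (best rent).
Opt3: dominated by Opt4 (rent 2791≤3822, commute 27≤35, walk score 53≥40).
Opt4: not dominated.
Opt5: dominated by Opt4 (rent 2791≤3540, commute 27≤32, walk score 53≥24).
Opt6: not dominated (best commute).
Opt7: dominated by Opt1 (rent 1274≤3849, commute 50≤51, walk score 26≥23).
Opt8: not dominated.
Opt9: not dominated.
Opt10: dominated by Opt8 (rent 1592≤2392, commute 25≤43, walk score 37≥30).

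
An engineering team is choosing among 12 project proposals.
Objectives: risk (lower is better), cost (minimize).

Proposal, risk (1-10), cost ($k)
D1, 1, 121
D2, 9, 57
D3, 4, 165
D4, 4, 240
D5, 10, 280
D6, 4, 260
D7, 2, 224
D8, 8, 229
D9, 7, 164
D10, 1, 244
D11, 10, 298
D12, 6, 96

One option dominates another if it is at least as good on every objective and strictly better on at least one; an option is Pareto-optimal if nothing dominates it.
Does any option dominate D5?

D1 vs D5: risk 1≤10, cost 121≤280 — D1 is at least as good on every objective and strictly better on at least one, so D1 dominates D5.

Yes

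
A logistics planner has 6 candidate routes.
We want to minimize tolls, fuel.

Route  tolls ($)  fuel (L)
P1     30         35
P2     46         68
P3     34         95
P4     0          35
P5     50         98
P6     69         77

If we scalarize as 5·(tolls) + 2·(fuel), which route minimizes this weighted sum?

P1: 5·30 + 2·35 = 220
P2: 5·46 + 2·68 = 366
P3: 5·34 + 2·95 = 360
P4: 5·0 + 2·35 = 70
P5: 5·50 + 2·98 = 446
P6: 5·69 + 2·77 = 499
Lowest: P4 at 70.

P4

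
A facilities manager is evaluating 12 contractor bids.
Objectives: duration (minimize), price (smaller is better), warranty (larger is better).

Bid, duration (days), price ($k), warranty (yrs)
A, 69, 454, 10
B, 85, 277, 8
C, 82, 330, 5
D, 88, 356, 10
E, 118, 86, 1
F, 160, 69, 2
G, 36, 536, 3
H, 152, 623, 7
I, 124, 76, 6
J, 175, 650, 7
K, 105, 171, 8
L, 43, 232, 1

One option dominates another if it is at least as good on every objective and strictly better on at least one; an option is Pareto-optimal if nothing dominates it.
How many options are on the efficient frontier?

A: not dominated.
B: not dominated.
C: not dominated.
D: not dominated.
E: not dominated.
F: not dominated (best price).
G: not dominated (best duration).
H: dominated by A (duration 69≤152, price 454≤623, warranty 10≥7).
I: not dominated.
J: dominated by A (duration 69≤175, price 454≤650, warranty 10≥7).
K: not dominated.
L: not dominated.
Pareto-optimal: A, B, C, D, E, F, G, I, K, L → 10.

10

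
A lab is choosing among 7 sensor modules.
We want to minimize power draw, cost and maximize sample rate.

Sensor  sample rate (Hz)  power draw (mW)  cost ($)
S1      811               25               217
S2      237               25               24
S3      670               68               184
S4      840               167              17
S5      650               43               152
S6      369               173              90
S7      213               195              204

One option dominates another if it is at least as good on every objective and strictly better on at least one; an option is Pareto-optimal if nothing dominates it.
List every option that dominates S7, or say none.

S2: sample rate 237≥213, power draw 25≤195, cost 24≤204 — dominates S7.
S3: sample rate 670≥213, power draw 68≤195, cost 184≤204 — dominates S7.
S4: sample rate 840≥213, power draw 167≤195, cost 17≤204 — dominates S7.
S5: sample rate 650≥213, power draw 43≤195, cost 152≤204 — dominates S7.
S6: sample rate 369≥213, power draw 173≤195, cost 90≤204 — dominates S7.
Others (S1) are each worse than S7 on at least one objective.

S2, S3, S4, S5, S6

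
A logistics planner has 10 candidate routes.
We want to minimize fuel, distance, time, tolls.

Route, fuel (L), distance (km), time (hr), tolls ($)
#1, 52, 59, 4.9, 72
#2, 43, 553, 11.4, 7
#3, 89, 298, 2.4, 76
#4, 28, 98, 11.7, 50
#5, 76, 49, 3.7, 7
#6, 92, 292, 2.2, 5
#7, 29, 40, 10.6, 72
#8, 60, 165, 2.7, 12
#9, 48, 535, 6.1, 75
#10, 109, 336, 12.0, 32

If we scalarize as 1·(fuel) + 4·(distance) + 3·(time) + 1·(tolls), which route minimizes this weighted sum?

#5

#1: 1·52 + 4·59 + 3·4.9 + 1·72 = 374.7
#2: 1·43 + 4·553 + 3·11.4 + 1·7 = 2296.2
#3: 1·89 + 4·298 + 3·2.4 + 1·76 = 1364.2
#4: 1·28 + 4·98 + 3·11.7 + 1·50 = 505.1
#5: 1·76 + 4·49 + 3·3.7 + 1·7 = 290.1
#6: 1·92 + 4·292 + 3·2.2 + 1·5 = 1271.6
#7: 1·29 + 4·40 + 3·10.6 + 1·72 = 292.8
#8: 1·60 + 4·165 + 3·2.7 + 1·12 = 740.1
#9: 1·48 + 4·535 + 3·6.1 + 1·75 = 2281.3
#10: 1·109 + 4·336 + 3·12.0 + 1·32 = 1521.0
Lowest: #5 at 290.1.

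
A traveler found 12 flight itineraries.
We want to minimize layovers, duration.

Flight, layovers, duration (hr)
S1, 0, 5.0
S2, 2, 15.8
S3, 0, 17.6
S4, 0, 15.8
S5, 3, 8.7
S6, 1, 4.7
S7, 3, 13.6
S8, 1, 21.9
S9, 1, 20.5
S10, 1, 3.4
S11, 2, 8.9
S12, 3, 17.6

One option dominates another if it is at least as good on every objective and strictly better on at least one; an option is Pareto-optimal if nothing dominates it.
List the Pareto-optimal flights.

S1, S10

S1: not dominated.
S2: dominated by S1 (layovers 0≤2, duration 5.0≤15.8).
S3: dominated by S1 (layovers 0≤0, duration 5.0≤17.6).
S4: dominated by S1 (layovers 0≤0, duration 5.0≤15.8).
S5: dominated by S1 (layovers 0≤3, duration 5.0≤8.7).
S6: dominated by S10 (layovers 1≤1, duration 3.4≤4.7).
S7: dominated by S1 (layovers 0≤3, duration 5.0≤13.6).
S8: dominated by S1 (layovers 0≤1, duration 5.0≤21.9).
S9: dominated by S1 (layovers 0≤1, duration 5.0≤20.5).
S10: not dominated (best duration).
S11: dominated by S1 (layovers 0≤2, duration 5.0≤8.9).
S12: dominated by S1 (layovers 0≤3, duration 5.0≤17.6).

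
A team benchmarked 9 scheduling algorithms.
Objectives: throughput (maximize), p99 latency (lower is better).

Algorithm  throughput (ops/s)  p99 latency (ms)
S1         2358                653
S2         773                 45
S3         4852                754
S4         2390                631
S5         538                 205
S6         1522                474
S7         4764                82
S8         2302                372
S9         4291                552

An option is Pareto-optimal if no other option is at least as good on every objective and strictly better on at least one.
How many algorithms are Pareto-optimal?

3

S1: dominated by S4 (throughput 2390≥2358, p99 latency 631≤653).
S2: not dominated (best p99 latency).
S3: not dominated (best throughput).
S4: dominated by S7 (throughput 4764≥2390, p99 latency 82≤631).
S5: dominated by S2 (throughput 773≥538, p99 latency 45≤205).
S6: dominated by S7 (throughput 4764≥1522, p99 latency 82≤474).
S7: not dominated.
S8: dominated by S7 (throughput 4764≥2302, p99 latency 82≤372).
S9: dominated by S7 (throughput 4764≥4291, p99 latency 82≤552).
Pareto-optimal: S2, S3, S7 → 3.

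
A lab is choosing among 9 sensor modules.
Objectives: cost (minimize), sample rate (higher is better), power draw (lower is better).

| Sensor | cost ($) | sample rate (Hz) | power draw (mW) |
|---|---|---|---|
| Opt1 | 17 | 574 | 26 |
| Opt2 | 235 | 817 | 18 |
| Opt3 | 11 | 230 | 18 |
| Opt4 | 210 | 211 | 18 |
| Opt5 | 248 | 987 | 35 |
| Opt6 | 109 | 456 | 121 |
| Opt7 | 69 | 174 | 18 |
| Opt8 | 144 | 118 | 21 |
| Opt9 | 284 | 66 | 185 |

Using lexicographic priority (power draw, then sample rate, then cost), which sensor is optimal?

First minimize power draw: best is 18, kept {Opt2, Opt3, Opt4, Opt7}.
Then maximize sample rate: best is 817, kept {Opt2}.

Opt2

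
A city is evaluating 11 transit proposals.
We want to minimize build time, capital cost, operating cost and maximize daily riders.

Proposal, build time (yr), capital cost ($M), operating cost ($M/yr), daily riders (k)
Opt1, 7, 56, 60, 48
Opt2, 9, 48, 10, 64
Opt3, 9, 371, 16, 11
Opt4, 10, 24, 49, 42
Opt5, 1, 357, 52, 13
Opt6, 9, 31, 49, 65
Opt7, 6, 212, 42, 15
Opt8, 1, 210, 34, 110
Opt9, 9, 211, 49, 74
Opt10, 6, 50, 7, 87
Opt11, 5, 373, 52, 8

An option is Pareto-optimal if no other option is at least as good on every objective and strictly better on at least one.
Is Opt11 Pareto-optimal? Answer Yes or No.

Opt5 vs Opt11: build time 1≤5, capital cost 357≤373, operating cost 52≤52, daily riders 13≥8 — Opt5 is at least as good on every objective and strictly better on at least one, so Opt5 dominates Opt11.

No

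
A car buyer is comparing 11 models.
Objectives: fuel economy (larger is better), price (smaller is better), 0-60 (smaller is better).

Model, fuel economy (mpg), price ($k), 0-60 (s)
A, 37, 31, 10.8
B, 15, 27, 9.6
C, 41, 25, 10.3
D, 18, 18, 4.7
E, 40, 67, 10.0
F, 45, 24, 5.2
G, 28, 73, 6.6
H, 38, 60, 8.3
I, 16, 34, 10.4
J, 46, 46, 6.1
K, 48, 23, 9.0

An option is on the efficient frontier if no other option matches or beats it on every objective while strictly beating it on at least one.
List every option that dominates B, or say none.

D: fuel economy 18≥15, price 18≤27, 0-60 4.7≤9.6 — dominates B.
F: fuel economy 45≥15, price 24≤27, 0-60 5.2≤9.6 — dominates B.
K: fuel economy 48≥15, price 23≤27, 0-60 9.0≤9.6 — dominates B.
Others (A, C, E, G, H, I, J) are each worse than B on at least one objective.

D, F, K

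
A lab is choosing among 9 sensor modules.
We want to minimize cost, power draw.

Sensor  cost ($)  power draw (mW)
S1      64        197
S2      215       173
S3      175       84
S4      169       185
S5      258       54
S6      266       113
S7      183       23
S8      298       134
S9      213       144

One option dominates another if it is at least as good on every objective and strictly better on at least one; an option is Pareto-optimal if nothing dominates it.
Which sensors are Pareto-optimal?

S1, S3, S4, S7

S1: not dominated (best cost).
S2: dominated by S3 (cost 175≤215, power draw 84≤173).
S3: not dominated.
S4: not dominated.
S5: dominated by S7 (cost 183≤258, power draw 23≤54).
S6: dominated by S3 (cost 175≤266, power draw 84≤113).
S7: not dominated (best power draw).
S8: dominated by S3 (cost 175≤298, power draw 84≤134).
S9: dominated by S3 (cost 175≤213, power draw 84≤144).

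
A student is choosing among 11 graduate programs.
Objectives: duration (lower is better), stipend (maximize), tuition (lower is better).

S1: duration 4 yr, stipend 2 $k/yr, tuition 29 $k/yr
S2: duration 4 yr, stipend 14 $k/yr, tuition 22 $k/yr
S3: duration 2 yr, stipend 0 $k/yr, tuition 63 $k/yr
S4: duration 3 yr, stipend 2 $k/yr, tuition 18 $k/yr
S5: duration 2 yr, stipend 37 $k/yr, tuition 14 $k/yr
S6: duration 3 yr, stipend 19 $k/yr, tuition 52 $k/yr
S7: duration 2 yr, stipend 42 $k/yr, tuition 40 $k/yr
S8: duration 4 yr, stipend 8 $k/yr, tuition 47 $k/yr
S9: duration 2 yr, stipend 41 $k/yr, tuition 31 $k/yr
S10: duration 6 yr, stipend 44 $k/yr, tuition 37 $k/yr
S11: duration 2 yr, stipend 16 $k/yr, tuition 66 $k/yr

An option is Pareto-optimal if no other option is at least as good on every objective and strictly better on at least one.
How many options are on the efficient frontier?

S1: dominated by S2 (duration 4≤4, stipend 14≥2, tuition 22≤29).
S2: dominated by S5 (duration 2≤4, stipend 37≥14, tuition 14≤22).
S3: dominated by S5 (duration 2≤2, stipend 37≥0, tuition 14≤63).
S4: dominated by S5 (duration 2≤3, stipend 37≥2, tuition 14≤18).
S5: not dominated (best tuition).
S6: dominated by S5 (duration 2≤3, stipend 37≥19, tuition 14≤52).
S7: not dominated.
S8: dominated by S2 (duration 4≤4, stipend 14≥8, tuition 22≤47).
S9: not dominated.
S10: not dominated (best stipend).
S11: dominated by S5 (duration 2≤2, stipend 37≥16, tuition 14≤66).
Pareto-optimal: S5, S7, S9, S10 → 4.

4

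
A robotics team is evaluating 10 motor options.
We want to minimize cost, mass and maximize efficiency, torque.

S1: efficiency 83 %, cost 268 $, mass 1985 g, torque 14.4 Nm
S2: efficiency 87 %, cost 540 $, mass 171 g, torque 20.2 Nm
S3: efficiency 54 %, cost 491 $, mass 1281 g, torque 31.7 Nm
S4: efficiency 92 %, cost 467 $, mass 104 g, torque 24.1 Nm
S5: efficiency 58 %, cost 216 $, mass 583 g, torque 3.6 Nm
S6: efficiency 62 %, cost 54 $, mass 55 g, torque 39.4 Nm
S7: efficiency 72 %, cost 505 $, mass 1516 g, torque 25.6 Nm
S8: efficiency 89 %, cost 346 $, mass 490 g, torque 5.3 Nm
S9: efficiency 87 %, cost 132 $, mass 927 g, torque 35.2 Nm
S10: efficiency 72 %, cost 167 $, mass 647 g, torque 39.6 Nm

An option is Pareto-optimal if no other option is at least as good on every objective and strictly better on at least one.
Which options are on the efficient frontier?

S4, S6, S8, S9, S10

S1: dominated by S9 (efficiency 87≥83, cost 132≤268, mass 927≤1985, torque 35.2≥14.4).
S2: dominated by S4 (efficiency 92≥87, cost 467≤540, mass 104≤171, torque 24.1≥20.2).
S3: dominated by S6 (efficiency 62≥54, cost 54≤491, mass 55≤1281, torque 39.4≥31.7).
S4: not dominated (best efficiency).
S5: dominated by S6 (efficiency 62≥58, cost 54≤216, mass 55≤583, torque 39.4≥3.6).
S6: not dominated (best cost).
S7: dominated by S9 (efficiency 87≥72, cost 132≤505, mass 927≤1516, torque 35.2≥25.6).
S8: not dominated.
S9: not dominated.
S10: not dominated (best torque).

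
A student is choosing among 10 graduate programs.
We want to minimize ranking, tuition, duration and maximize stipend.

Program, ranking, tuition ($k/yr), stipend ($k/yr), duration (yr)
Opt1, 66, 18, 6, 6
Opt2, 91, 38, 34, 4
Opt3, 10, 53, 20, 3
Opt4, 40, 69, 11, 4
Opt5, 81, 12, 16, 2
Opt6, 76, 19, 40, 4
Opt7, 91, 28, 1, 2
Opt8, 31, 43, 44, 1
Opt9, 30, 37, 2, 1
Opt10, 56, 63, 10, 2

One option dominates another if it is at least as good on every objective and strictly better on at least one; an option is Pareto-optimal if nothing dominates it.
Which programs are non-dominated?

Opt1: not dominated.
Opt2: dominated by Opt6 (ranking 76≤91, tuition 19≤38, stipend 40≥34, duration 4≤4).
Opt3: not dominated (best ranking).
Opt4: dominated by Opt3 (ranking 10≤40, tuition 53≤69, stipend 20≥11, duration 3≤4).
Opt5: not dominated (best tuition).
Opt6: not dominated.
Opt7: dominated by Opt5 (ranking 81≤91, tuition 12≤28, stipend 16≥1, duration 2≤2).
Opt8: not dominated (best stipend).
Opt9: not dominated.
Opt10: dominated by Opt8 (ranking 31≤56, tuition 43≤63, stipend 44≥10, duration 1≤2).

Opt1, Opt3, Opt5, Opt6, Opt8, Opt9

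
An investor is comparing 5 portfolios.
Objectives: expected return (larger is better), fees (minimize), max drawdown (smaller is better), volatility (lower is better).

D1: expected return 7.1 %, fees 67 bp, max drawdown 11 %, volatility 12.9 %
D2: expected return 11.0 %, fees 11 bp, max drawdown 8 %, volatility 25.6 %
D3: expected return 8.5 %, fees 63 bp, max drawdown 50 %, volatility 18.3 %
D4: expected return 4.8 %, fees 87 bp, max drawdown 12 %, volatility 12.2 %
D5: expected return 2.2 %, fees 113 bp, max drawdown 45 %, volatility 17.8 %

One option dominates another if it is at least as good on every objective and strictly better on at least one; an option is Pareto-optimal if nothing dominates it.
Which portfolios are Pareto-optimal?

D1, D2, D3, D4

D1: not dominated.
D2: not dominated (best expected return).
D3: not dominated.
D4: not dominated (best volatility).
D5: dominated by D1 (expected return 7.1≥2.2, fees 67≤113, max drawdown 11≤45, volatility 12.9≤17.8).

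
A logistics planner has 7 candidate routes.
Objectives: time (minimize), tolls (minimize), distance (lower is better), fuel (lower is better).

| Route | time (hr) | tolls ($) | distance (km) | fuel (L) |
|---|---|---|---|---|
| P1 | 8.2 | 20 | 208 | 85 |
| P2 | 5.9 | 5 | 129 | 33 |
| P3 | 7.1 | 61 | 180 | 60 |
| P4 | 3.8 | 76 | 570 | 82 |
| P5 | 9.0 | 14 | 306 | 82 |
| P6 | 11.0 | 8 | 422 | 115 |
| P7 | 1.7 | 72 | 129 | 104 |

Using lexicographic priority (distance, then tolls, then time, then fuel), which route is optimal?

First minimize distance: best is 129, kept {P2, P7}.
Then minimize tolls: best is 5, kept {P2}.

P2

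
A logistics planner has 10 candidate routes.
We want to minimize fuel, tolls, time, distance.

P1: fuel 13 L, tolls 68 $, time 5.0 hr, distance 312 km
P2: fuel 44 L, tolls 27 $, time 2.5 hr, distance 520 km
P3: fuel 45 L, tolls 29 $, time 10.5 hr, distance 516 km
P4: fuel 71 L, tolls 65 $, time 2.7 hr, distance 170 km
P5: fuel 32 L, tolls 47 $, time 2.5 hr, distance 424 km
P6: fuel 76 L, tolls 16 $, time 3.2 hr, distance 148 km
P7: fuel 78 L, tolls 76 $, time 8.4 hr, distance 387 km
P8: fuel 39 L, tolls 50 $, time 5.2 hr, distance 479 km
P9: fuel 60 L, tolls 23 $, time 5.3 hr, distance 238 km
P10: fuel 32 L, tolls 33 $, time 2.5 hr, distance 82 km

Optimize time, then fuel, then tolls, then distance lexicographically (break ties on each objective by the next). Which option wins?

First minimize time: best is 2.5, kept {P2, P5, P10}.
Then minimize fuel: best is 32, kept {P5, P10}.
Then minimize tolls: best is 33, kept {P10}.

P10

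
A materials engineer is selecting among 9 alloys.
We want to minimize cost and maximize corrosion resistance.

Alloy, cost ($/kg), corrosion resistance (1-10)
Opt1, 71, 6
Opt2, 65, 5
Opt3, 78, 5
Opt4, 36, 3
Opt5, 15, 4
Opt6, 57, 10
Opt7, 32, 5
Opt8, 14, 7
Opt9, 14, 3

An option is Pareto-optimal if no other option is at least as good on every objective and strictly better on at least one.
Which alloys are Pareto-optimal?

Opt6, Opt8

Opt1: dominated by Opt6 (cost 57≤71, corrosion resistance 10≥6).
Opt2: dominated by Opt6 (cost 57≤65, corrosion resistance 10≥5).
Opt3: dominated by Opt1 (cost 71≤78, corrosion resistance 6≥5).
Opt4: dominated by Opt5 (cost 15≤36, corrosion resistance 4≥3).
Opt5: dominated by Opt8 (cost 14≤15, corrosion resistance 7≥4).
Opt6: not dominated (best corrosion resistance).
Opt7: dominated by Opt8 (cost 14≤32, corrosion resistance 7≥5).
Opt8: not dominated.
Opt9: dominated by Opt8 (cost 14≤14, corrosion resistance 7≥3).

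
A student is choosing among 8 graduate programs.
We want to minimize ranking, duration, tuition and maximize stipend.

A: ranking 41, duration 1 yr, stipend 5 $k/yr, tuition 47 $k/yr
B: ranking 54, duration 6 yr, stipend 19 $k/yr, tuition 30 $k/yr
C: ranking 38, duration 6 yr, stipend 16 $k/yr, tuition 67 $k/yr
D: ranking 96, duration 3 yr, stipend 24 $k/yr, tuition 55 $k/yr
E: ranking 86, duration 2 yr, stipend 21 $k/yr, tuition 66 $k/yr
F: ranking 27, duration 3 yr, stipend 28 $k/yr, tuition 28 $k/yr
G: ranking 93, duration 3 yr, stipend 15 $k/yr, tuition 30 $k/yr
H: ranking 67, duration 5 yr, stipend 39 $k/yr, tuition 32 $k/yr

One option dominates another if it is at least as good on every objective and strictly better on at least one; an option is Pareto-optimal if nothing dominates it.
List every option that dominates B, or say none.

F

F: ranking 27≤54, duration 3≤6, stipend 28≥19, tuition 28≤30 — dominates B.
Others (A, C, D, E, G, H) are each worse than B on at least one objective.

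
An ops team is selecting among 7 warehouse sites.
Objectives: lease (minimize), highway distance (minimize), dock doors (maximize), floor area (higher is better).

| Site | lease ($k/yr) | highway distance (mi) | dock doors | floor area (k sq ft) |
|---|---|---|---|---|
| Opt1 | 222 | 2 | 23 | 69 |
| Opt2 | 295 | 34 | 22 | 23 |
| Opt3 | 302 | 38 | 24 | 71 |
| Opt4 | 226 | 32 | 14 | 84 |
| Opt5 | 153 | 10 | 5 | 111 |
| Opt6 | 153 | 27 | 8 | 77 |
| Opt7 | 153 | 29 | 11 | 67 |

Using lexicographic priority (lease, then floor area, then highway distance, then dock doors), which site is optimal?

Opt5

First minimize lease: best is 153, kept {Opt5, Opt6, Opt7}.
Then maximize floor area: best is 111, kept {Opt5}.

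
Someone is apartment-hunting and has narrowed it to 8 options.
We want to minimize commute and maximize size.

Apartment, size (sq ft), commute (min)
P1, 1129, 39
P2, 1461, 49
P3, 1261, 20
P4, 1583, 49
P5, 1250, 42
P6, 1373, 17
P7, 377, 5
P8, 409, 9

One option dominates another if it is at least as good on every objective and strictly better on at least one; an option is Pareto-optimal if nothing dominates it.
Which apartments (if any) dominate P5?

P3, P6

P3: size 1261≥1250, commute 20≤42 — dominates P5.
P6: size 1373≥1250, commute 17≤42 — dominates P5.
Others (P1, P2, P4, P7, P8) are each worse than P5 on at least one objective.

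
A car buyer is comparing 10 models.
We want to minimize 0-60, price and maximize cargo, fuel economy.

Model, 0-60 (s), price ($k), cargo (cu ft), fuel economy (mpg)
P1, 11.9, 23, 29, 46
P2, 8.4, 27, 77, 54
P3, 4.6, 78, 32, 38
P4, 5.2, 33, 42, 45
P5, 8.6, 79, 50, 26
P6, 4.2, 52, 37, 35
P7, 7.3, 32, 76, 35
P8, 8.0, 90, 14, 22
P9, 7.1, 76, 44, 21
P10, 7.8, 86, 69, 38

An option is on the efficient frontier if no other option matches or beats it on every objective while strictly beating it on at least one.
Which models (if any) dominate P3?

P1: worse on 0-60 (11.9 vs 4.6).
P2: worse on 0-60 (8.4 vs 4.6).
P4: worse on 0-60 (5.2 vs 4.6).
P5: worse on 0-60 (8.6 vs 4.6).
P6: worse on fuel economy (35 vs 38).
P7: worse on 0-60 (7.3 vs 4.6).
P8: worse on 0-60 (8.0 vs 4.6).
P9: worse on 0-60 (7.1 vs 4.6).
P10: worse on 0-60 (7.8 vs 4.6).
No option dominates P3.

none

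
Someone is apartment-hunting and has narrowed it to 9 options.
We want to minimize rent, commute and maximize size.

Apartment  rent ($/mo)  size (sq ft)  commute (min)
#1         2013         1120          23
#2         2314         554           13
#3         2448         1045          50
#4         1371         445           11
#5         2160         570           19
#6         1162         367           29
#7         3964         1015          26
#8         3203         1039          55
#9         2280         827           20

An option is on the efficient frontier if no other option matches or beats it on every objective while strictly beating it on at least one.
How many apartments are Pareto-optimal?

#1: not dominated (best size).
#2: not dominated.
#3: dominated by #1 (rent 2013≤2448, size 1120≥1045, commute 23≤50).
#4: not dominated (best commute).
#5: not dominated.
#6: not dominated (best rent).
#7: dominated by #1 (rent 2013≤3964, size 1120≥1015, commute 23≤26).
#8: dominated by #1 (rent 2013≤3203, size 1120≥1039, commute 23≤55).
#9: not dominated.
Pareto-optimal: #1, #2, #4, #5, #6, #9 → 6.

6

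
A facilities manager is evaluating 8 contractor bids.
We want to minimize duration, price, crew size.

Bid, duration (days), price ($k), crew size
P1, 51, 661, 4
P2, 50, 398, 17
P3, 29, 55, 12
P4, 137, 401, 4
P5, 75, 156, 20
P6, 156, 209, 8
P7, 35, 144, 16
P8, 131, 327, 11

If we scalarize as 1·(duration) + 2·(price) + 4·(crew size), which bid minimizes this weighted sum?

P3

P1: 1·51 + 2·661 + 4·4 = 1389
P2: 1·50 + 2·398 + 4·17 = 914
P3: 1·29 + 2·55 + 4·12 = 187
P4: 1·137 + 2·401 + 4·4 = 955
P5: 1·75 + 2·156 + 4·20 = 467
P6: 1·156 + 2·209 + 4·8 = 606
P7: 1·35 + 2·144 + 4·16 = 387
P8: 1·131 + 2·327 + 4·11 = 829
Lowest: P3 at 187.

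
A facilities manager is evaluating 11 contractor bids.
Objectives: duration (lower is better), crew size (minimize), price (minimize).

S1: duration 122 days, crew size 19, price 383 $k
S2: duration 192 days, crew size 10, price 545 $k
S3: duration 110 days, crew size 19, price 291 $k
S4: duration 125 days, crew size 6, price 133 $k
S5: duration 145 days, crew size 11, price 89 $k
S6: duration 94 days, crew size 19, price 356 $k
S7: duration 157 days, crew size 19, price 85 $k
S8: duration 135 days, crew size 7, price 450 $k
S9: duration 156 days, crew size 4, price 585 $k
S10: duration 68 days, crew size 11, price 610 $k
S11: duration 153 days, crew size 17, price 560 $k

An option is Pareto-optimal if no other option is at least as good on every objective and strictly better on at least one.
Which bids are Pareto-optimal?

S1: dominated by S3 (duration 110≤122, crew size 19≤19, price 291≤383).
S2: dominated by S4 (duration 125≤192, crew size 6≤10, price 133≤545).
S3: not dominated.
S4: not dominated.
S5: not dominated.
S6: not dominated.
S7: not dominated (best price).
S8: dominated by S4 (duration 125≤135, crew size 6≤7, price 133≤450).
S9: not dominated (best crew size).
S10: not dominated (best duration).
S11: dominated by S4 (duration 125≤153, crew size 6≤17, price 133≤560).

S3, S4, S5, S6, S7, S9, S10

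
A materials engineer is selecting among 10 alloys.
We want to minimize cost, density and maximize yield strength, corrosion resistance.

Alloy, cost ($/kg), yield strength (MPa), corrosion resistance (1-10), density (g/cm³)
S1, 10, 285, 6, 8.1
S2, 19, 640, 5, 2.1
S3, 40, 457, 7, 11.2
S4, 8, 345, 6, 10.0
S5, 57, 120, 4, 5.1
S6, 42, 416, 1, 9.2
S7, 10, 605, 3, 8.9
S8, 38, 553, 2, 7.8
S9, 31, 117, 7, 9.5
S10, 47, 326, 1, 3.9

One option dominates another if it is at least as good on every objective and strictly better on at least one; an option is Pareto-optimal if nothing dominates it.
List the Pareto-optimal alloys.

S1, S2, S3, S4, S7, S9

S1: not dominated.
S2: not dominated (best yield strength).
S3: not dominated.
S4: not dominated (best cost).
S5: dominated by S2 (cost 19≤57, yield strength 640≥120, corrosion resistance 5≥4, density 2.1≤5.1).
S6: dominated by S2 (cost 19≤42, yield strength 640≥416, corrosion resistance 5≥1, density 2.1≤9.2).
S7: not dominated.
S8: dominated by S2 (cost 19≤38, yield strength 640≥553, corrosion resistance 5≥2, density 2.1≤7.8).
S9: not dominated.
S10: dominated by S2 (cost 19≤47, yield strength 640≥326, corrosion resistance 5≥1, density 2.1≤3.9).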